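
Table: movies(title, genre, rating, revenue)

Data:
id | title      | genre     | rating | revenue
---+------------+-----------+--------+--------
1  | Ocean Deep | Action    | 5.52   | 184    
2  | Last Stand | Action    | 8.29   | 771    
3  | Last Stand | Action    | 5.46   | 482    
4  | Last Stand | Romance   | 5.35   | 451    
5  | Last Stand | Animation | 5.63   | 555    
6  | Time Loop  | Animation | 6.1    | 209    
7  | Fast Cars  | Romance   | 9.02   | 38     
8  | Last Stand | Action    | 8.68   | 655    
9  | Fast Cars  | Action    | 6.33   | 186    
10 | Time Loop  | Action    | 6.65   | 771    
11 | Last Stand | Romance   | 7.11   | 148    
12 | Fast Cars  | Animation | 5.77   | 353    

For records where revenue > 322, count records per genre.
SELECT genre, COUNT(*)
FROM movies
WHERE revenue > 322
GROUP BY genre

Note: WHERE filters rows before grouping.

Result:
  Action: 4
  Animation: 2
  Romance: 1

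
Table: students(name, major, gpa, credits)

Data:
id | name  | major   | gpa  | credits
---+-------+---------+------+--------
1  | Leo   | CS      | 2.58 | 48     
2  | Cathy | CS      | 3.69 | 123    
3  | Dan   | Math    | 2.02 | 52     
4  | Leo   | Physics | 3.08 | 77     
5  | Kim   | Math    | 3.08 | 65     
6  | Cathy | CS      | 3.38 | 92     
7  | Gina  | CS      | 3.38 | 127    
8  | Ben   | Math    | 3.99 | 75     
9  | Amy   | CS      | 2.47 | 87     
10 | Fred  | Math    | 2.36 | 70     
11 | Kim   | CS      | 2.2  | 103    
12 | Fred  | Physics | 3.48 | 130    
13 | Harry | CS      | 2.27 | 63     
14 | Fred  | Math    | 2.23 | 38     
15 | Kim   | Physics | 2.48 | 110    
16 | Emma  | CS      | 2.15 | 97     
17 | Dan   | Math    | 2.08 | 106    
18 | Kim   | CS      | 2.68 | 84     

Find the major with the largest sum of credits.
SELECT major, SUM(credits) as val
FROM students
GROUP BY major
ORDER BY val DESC
LIMIT 1

Result: CS with sum(credits) = 824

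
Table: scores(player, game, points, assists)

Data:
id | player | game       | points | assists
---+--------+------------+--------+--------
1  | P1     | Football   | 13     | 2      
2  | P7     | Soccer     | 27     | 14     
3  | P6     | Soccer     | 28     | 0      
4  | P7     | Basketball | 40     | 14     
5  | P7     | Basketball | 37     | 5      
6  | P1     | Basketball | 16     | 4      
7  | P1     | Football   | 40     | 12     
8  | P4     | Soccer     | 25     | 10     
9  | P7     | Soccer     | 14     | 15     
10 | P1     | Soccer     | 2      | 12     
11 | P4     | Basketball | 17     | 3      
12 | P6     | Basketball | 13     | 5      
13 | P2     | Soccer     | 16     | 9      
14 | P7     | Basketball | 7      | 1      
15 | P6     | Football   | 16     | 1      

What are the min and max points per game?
SELECT game, MIN(points), MAX(points)
FROM scores
GROUP BY game

Result:
  Basketball: min=7, max=40
  Football: min=13, max=40
  Soccer: min=2, max=28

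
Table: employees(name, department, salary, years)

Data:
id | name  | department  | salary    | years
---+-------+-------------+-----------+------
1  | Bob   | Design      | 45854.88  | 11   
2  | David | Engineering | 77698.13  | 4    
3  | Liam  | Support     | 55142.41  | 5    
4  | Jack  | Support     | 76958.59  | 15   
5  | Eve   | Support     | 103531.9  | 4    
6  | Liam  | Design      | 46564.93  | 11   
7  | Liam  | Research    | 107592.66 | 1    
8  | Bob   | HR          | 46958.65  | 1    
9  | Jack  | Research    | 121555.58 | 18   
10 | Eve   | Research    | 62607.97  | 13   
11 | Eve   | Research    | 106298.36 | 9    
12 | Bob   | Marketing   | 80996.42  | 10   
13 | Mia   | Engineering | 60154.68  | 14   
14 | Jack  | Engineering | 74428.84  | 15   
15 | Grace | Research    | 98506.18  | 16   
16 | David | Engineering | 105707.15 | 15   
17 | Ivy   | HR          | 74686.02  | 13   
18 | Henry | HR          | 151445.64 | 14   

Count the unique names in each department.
SELECT department, COUNT(DISTINCT name)
FROM employees
GROUP BY department

Result:
  Design: 2 distinct
  Engineering: 3 distinct
  HR: 3 distinct
  Marketing: 1 distinct
  Research: 4 distinct
  Support: 3 distinct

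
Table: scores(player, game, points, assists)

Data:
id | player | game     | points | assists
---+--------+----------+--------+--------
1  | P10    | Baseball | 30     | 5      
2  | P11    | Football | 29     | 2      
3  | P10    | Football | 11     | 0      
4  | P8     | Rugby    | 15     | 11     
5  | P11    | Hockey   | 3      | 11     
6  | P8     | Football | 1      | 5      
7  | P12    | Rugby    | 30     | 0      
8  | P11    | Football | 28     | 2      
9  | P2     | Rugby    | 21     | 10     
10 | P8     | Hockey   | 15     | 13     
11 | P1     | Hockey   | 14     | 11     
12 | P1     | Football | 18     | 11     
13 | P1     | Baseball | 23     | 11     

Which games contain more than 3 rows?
SELECT game, COUNT(*) as cnt
FROM scores
GROUP BY game
HAVING COUNT(*) > 3

Result:
  Football: 5

Note: HAVING filters groups after aggregation, WHERE filters rows before.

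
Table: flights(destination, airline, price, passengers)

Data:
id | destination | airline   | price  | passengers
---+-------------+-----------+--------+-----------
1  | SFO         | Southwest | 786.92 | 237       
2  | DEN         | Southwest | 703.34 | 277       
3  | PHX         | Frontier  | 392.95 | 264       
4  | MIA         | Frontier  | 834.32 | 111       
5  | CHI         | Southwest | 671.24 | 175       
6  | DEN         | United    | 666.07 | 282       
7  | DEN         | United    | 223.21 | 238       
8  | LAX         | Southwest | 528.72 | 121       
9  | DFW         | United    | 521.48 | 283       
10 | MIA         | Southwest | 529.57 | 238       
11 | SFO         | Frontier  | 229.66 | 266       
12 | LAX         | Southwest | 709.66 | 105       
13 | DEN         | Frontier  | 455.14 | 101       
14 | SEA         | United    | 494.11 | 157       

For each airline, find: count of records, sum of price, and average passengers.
SELECT airline,
       COUNT(*) as cnt,
       SUM(price) as total_price,
       AVG(passengers) as avg_passengers
FROM flights
GROUP BY airline

Result:
  Frontier: 4 records, 1912.07 total price, 185.50 avg passengers
  Southwest: 6 records, 3929.45 total price, 192.17 avg passengers
  United: 4 records, 1904.87 total price, 240.00 avg passengers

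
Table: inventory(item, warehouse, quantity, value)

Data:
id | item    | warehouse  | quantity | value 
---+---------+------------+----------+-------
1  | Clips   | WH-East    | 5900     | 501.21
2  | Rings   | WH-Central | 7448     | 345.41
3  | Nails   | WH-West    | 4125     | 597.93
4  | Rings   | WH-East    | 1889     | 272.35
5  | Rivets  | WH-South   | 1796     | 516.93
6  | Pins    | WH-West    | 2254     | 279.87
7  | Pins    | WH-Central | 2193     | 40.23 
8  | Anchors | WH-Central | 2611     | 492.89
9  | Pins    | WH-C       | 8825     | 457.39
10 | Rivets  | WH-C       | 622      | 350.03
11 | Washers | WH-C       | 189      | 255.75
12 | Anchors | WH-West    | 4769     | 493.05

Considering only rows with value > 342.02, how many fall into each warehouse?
SELECT warehouse, COUNT(*)
FROM inventory
WHERE value > 342.02
GROUP BY warehouse

Note: WHERE filters rows before grouping.

Result:
  WH-C: 2
  WH-Central: 2
  WH-East: 1
  WH-South: 1
  WH-West: 2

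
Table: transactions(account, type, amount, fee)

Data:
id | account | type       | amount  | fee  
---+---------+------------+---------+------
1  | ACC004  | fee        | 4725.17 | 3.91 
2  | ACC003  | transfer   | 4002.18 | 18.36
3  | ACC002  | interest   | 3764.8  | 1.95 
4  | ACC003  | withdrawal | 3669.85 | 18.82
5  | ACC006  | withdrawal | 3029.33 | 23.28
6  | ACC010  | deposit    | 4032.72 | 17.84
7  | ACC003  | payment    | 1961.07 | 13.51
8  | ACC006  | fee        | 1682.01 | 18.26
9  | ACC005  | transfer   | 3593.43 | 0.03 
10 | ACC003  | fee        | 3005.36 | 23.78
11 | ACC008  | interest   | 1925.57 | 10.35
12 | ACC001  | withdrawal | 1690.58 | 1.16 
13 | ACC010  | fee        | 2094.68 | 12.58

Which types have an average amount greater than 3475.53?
SELECT type, AVG(amount)
FROM transactions
GROUP BY type
HAVING AVG(amount) > 3475.53

Result:
  deposit: avg=4032.72
  transfer: avg=3797.81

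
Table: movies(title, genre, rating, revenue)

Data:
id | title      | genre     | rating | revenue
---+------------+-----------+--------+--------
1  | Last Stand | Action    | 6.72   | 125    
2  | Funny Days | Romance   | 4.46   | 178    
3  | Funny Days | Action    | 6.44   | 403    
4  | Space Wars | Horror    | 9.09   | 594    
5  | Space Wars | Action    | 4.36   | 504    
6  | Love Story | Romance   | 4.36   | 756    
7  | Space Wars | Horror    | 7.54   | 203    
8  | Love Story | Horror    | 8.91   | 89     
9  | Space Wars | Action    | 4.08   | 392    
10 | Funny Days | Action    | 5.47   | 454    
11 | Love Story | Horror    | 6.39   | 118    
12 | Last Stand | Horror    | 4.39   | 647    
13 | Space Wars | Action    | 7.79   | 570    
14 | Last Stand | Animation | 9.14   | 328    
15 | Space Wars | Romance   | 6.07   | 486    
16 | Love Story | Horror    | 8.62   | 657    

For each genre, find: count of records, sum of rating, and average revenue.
SELECT genre,
       COUNT(*) as cnt,
       SUM(rating) as total_rating,
       AVG(revenue) as avg_revenue
FROM movies
GROUP BY genre

Result:
  Action: 6 records, 34.86 total rating, 408.00 avg revenue
  Animation: 1 records, 9.14 total rating, 328.00 avg revenue
  Horror: 6 records, 44.94 total rating, 384.67 avg revenue
  Romance: 3 records, 14.89 total rating, 473.33 avg revenue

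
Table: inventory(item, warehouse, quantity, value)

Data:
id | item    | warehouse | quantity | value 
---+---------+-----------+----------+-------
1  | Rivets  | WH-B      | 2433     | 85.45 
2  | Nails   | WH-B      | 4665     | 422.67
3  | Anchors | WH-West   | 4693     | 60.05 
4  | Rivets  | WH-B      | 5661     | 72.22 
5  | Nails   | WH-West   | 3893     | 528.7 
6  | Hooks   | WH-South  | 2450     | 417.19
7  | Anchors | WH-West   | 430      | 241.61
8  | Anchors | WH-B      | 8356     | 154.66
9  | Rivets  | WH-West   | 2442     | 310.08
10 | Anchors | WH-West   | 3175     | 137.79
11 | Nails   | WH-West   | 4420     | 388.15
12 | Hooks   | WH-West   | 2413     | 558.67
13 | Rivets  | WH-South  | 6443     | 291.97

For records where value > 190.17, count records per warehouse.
SELECT warehouse, COUNT(*)
FROM inventory
WHERE value > 190.17
GROUP BY warehouse

Note: WHERE filters rows before grouping.

Result:
  WH-B: 1
  WH-South: 2
  WH-West: 5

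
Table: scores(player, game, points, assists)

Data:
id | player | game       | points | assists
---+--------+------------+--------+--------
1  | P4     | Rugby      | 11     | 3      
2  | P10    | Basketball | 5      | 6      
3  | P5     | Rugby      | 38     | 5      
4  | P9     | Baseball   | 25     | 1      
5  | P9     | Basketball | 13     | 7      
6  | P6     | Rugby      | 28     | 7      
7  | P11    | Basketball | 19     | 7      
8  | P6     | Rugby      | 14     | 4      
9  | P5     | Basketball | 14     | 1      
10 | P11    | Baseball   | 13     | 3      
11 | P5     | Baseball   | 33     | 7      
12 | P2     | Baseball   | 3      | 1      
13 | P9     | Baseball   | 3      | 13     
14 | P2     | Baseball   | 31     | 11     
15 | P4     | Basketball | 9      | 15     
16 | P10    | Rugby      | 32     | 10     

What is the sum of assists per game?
SELECT game, SUM(assists) as result
FROM scores
GROUP BY game

Result:
  Baseball: 36
  Basketball: 36
  Rugby: 29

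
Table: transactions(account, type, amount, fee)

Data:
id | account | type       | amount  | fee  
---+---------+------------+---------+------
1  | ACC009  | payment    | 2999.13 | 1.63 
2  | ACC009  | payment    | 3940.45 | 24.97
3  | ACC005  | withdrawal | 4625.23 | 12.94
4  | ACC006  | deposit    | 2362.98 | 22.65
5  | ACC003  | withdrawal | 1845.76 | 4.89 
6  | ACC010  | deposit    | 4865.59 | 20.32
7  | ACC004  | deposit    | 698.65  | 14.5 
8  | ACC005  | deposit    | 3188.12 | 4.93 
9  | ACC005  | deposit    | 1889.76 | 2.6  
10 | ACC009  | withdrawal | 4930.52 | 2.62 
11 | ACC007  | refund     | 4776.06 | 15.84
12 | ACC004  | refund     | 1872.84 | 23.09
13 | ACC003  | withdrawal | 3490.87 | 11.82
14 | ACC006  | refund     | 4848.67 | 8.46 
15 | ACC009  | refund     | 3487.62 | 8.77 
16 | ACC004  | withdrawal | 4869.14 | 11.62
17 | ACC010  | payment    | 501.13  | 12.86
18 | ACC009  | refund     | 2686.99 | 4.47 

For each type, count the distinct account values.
SELECT type, COUNT(DISTINCT account)
FROM transactions
GROUP BY type

Result:
  deposit: 4 distinct
  payment: 2 distinct
  refund: 4 distinct
  withdrawal: 4 distinct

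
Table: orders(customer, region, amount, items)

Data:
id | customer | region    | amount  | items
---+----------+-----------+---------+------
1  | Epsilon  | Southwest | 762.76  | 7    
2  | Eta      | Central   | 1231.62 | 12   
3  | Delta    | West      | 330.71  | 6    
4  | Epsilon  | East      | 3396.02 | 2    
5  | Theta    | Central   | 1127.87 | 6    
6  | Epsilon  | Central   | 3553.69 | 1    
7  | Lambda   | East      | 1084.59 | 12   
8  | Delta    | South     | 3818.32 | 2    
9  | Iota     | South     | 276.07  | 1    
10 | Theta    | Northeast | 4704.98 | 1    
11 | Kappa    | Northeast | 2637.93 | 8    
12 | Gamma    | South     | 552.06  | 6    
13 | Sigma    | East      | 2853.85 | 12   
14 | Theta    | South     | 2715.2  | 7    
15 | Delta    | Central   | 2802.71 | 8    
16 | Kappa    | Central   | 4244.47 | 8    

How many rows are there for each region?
SELECT region, COUNT(*) as count
FROM orders
GROUP BY region

Result:
  Central: 5
  East: 3
  Northeast: 2
  South: 4
  Southwest: 1
  West: 1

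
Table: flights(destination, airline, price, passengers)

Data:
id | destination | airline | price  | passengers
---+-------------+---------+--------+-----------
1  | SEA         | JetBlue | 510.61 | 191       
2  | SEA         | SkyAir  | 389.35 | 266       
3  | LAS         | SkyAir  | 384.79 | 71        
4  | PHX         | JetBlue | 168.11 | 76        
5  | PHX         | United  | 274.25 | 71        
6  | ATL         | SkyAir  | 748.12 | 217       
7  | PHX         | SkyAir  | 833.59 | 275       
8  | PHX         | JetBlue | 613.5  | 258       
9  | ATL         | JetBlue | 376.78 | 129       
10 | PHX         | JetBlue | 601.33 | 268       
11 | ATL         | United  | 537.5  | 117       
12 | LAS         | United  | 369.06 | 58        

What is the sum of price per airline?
SELECT airline, SUM(price) as result
FROM flights
GROUP BY airline

Result:
  JetBlue: 2270.33
  SkyAir: 2355.85
  United: 1180.81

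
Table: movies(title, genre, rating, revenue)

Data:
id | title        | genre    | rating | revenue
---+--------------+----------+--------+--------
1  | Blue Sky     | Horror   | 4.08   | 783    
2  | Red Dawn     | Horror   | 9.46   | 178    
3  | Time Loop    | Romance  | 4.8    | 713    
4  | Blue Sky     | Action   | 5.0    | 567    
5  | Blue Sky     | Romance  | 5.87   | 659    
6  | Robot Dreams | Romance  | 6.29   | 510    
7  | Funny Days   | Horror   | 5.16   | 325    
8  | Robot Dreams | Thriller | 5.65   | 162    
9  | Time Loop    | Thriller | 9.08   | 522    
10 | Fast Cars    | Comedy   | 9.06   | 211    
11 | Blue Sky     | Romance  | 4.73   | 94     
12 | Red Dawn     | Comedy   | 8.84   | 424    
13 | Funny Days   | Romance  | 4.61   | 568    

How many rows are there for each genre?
SELECT genre, COUNT(*) as count
FROM movies
GROUP BY genre

Result:
  Action: 1
  Comedy: 2
  Horror: 3
  Romance: 5
  Thriller: 2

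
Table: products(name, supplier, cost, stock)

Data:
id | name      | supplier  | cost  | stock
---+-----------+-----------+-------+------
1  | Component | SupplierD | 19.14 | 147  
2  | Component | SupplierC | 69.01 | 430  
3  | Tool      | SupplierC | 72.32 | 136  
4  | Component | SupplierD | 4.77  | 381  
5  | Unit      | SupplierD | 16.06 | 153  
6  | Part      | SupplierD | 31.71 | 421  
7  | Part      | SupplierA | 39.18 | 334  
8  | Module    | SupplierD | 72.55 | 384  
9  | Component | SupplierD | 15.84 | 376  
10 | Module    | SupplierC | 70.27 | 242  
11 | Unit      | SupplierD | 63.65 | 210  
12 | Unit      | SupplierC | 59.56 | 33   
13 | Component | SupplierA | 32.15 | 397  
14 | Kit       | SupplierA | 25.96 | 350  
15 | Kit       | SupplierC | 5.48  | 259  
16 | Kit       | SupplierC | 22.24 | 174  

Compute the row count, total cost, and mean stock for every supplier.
SELECT supplier,
       COUNT(*) as cnt,
       SUM(cost) as total_cost,
       AVG(stock) as avg_stock
FROM products
GROUP BY supplier

Result:
  SupplierA: 3 records, 97.29 total cost, 360.33 avg stock
  SupplierC: 6 records, 298.88 total cost, 212.33 avg stock
  SupplierD: 7 records, 223.72 total cost, 296.00 avg stock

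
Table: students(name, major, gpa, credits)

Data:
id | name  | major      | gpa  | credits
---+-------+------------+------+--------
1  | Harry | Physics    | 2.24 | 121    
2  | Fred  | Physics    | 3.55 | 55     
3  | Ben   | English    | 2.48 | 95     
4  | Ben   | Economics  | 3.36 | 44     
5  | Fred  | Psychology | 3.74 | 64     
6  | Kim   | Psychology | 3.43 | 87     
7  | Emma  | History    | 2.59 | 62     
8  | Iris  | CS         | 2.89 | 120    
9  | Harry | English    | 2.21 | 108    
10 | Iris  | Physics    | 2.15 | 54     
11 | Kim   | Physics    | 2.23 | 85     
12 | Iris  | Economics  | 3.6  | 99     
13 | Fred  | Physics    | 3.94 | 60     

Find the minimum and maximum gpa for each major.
SELECT major, MIN(gpa), MAX(gpa)
FROM students
GROUP BY major

Result:
  CS: min=2.89, max=2.89
  Economics: min=3.36, max=3.60
  English: min=2.21, max=2.48
  History: min=2.59, max=2.59
  Physics: min=2.15, max=3.94
  Psychology: min=3.43, max=3.74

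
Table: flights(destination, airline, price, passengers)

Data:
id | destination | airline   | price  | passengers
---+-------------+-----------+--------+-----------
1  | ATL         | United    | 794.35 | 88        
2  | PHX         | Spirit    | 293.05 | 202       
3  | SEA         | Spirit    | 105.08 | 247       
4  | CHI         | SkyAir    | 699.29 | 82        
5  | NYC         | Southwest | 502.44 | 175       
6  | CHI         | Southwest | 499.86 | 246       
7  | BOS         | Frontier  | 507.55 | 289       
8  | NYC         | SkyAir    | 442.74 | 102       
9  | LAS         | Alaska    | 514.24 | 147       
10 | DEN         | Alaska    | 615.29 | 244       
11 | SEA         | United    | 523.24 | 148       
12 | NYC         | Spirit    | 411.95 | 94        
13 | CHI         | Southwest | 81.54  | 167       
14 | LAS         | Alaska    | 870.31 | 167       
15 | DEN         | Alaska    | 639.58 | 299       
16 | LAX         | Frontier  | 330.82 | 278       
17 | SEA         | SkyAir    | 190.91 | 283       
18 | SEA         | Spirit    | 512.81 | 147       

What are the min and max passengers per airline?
SELECT airline, MIN(passengers), MAX(passengers)
FROM flights
GROUP BY airline

Result:
  Alaska: min=147, max=299
  Frontier: min=278, max=289
  SkyAir: min=82, max=283
  Southwest: min=167, max=246
  Spirit: min=94, max=247
  United: min=88, max=148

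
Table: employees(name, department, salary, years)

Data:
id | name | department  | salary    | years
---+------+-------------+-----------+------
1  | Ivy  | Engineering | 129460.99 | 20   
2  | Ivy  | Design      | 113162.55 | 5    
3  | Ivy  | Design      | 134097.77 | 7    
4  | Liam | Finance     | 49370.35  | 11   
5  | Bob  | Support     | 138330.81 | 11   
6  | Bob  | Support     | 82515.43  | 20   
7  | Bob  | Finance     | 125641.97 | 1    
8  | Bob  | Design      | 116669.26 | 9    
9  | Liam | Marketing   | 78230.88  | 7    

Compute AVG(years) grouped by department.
SELECT department, AVG(years) as result
FROM employees
GROUP BY department

Result:
  Design: 7.00
  Engineering: 20.00
  Finance: 6.00
  Marketing: 7.00
  Support: 15.50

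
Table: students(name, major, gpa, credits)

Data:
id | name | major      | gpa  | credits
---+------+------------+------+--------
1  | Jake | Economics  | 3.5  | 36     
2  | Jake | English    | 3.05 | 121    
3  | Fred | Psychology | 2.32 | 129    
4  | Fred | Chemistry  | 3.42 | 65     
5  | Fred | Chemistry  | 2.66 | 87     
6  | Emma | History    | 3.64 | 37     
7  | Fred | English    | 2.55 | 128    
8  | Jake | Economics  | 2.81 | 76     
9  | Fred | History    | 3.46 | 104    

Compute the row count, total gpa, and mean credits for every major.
SELECT major,
       COUNT(*) as cnt,
       SUM(gpa) as total_gpa,
       AVG(credits) as avg_credits
FROM students
GROUP BY major

Result:
  Chemistry: 2 records, 6.08 total gpa, 76.00 avg credits
  Economics: 2 records, 6.31 total gpa, 56.00 avg credits
  English: 2 records, 5.60 total gpa, 124.50 avg credits
  History: 2 records, 7.10 total gpa, 70.50 avg credits
  Psychology: 1 records, 2.32 total gpa, 129.00 avg credits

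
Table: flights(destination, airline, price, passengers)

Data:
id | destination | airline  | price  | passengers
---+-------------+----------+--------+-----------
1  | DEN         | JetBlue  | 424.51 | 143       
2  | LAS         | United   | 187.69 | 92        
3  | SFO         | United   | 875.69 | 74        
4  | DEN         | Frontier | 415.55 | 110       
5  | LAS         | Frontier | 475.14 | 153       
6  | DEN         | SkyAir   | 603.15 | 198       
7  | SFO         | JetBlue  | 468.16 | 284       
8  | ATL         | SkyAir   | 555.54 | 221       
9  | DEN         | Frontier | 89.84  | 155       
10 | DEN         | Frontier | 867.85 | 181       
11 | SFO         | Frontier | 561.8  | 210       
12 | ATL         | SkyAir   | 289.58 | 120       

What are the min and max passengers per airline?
SELECT airline, MIN(passengers), MAX(passengers)
FROM flights
GROUP BY airline

Result:
  Frontier: min=110, max=210
  JetBlue: min=143, max=284
  SkyAir: min=120, max=221
  United: min=74, max=92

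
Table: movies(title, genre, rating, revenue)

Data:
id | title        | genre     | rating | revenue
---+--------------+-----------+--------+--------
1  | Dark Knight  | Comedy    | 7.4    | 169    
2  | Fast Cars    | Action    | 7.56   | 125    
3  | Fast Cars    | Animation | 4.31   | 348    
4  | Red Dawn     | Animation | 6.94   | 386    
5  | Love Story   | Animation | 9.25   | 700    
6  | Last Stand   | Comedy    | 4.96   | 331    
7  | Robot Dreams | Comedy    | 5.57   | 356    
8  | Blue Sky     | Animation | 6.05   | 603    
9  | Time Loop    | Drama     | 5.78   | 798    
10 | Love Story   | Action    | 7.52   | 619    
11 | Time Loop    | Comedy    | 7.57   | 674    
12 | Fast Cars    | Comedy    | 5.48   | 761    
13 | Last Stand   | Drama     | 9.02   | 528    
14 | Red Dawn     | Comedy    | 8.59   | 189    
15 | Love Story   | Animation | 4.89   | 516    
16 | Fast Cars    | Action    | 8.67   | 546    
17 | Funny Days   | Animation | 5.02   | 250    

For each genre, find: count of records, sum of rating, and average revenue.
SELECT genre,
       COUNT(*) as cnt,
       SUM(rating) as total_rating,
       AVG(revenue) as avg_revenue
FROM movies
GROUP BY genre

Result:
  Action: 3 records, 23.75 total rating, 430.00 avg revenue
  Animation: 6 records, 36.46 total rating, 467.17 avg revenue
  Comedy: 6 records, 39.57 total rating, 413.33 avg revenue
  Drama: 2 records, 14.80 total rating, 663.00 avg revenue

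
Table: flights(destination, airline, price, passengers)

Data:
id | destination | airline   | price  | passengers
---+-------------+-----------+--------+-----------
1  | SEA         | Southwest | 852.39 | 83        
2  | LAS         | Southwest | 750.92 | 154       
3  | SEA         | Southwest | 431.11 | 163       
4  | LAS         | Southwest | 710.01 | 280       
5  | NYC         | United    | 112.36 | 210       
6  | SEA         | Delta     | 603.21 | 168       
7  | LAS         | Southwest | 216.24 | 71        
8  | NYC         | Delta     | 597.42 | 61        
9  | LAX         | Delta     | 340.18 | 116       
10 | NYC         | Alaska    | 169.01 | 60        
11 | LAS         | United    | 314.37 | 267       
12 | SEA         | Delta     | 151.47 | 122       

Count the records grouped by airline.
SELECT airline, COUNT(*) as count
FROM flights
GROUP BY airline

Result:
  Alaska: 1
  Delta: 4
  Southwest: 5
  United: 2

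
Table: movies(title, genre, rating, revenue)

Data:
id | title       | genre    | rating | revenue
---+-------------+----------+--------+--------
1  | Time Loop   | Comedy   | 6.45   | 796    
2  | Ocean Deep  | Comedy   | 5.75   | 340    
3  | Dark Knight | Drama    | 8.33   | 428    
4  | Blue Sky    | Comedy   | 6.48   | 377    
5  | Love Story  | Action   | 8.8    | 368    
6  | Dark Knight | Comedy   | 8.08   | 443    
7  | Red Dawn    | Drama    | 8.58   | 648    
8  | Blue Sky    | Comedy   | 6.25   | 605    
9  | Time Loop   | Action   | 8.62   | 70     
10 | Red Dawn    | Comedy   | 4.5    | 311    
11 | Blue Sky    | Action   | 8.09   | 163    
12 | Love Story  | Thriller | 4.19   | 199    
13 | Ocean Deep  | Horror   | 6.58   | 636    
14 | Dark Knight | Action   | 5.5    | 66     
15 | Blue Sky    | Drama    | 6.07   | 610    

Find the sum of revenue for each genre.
SELECT genre, SUM(revenue) as result
FROM movies
GROUP BY genre

Result:
  Action: 667
  Comedy: 2872
  Drama: 1686
  Horror: 636
  Thriller: 199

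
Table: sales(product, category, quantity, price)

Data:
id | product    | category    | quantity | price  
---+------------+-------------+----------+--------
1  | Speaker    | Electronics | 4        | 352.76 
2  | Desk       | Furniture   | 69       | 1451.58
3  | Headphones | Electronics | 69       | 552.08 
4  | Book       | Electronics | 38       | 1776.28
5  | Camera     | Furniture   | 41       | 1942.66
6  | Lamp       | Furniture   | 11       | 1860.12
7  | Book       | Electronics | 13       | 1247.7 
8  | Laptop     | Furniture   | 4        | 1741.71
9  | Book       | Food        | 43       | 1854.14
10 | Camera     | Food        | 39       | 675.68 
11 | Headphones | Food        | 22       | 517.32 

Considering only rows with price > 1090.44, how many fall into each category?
SELECT category, COUNT(*)
FROM sales
WHERE price > 1090.44
GROUP BY category

Note: WHERE filters rows before grouping.

Result:
  Electronics: 2
  Food: 1
  Furniture: 4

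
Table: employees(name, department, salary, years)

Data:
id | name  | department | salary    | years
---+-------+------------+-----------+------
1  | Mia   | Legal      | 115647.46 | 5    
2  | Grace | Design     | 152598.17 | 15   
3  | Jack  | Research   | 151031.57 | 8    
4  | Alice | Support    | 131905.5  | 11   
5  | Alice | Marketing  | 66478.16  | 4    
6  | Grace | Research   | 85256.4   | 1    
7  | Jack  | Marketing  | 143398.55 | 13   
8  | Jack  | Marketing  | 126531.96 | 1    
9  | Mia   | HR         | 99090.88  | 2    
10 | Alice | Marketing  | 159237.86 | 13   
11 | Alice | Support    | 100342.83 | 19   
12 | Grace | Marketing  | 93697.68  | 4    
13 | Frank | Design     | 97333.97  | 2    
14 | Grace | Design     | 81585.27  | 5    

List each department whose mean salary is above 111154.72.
SELECT department, AVG(salary)
FROM employees
GROUP BY department
HAVING AVG(salary) > 111154.72

Result:
  Legal: avg=115647.46
  Marketing: avg=117868.84
  Research: avg=118143.99
  Support: avg=116124.17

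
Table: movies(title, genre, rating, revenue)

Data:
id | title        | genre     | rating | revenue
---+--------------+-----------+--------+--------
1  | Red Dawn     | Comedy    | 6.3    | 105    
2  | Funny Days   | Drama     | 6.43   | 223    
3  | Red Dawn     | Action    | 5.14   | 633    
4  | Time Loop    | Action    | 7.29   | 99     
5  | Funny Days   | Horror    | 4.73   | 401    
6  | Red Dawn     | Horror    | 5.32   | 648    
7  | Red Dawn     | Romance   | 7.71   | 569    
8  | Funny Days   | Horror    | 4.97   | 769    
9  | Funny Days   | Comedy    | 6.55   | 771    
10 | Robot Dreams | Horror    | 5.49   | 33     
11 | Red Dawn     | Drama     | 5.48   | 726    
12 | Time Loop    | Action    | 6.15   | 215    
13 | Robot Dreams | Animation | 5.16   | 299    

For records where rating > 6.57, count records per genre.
SELECT genre, COUNT(*)
FROM movies
WHERE rating > 6.57
GROUP BY genre

Note: WHERE filters rows before grouping.

Result:
  Action: 1
  Romance: 1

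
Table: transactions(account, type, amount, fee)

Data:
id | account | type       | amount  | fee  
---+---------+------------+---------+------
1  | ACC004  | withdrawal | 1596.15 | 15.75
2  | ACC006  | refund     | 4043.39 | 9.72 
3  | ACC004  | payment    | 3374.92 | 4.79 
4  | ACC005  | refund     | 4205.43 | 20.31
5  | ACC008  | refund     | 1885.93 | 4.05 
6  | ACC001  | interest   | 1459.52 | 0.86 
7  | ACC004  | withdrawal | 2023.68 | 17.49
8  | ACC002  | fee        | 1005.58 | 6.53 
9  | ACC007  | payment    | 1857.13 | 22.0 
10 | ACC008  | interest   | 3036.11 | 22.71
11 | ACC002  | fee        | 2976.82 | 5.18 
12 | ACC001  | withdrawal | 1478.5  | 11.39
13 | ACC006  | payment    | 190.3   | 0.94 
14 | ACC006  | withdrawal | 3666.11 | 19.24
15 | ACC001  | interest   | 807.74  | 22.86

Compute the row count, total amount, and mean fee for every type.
SELECT type,
       COUNT(*) as cnt,
       SUM(amount) as total_amount,
       AVG(fee) as avg_fee
FROM transactions
GROUP BY type

Result:
  fee: 2 records, 3982.40 total amount, 5.86 avg fee
  interest: 3 records, 5303.37 total amount, 15.48 avg fee
  payment: 3 records, 5422.35 total amount, 9.24 avg fee
  refund: 3 records, 10134.75 total amount, 11.36 avg fee
  withdrawal: 4 records, 8764.44 total amount, 15.97 avg fee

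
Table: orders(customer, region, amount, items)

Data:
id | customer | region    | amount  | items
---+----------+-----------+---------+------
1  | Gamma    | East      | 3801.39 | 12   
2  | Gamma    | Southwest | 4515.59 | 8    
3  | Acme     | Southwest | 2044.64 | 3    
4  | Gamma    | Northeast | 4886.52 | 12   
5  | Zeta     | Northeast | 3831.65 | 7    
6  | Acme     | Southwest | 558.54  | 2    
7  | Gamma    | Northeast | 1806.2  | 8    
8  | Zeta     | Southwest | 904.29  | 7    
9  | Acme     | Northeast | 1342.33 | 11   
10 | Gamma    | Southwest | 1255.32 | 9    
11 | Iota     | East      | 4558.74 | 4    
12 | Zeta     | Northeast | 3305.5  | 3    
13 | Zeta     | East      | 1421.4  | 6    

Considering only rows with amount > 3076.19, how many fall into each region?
SELECT region, COUNT(*)
FROM orders
WHERE amount > 3076.19
GROUP BY region

Note: WHERE filters rows before grouping.

Result:
  East: 2
  Northeast: 3
  Southwest: 1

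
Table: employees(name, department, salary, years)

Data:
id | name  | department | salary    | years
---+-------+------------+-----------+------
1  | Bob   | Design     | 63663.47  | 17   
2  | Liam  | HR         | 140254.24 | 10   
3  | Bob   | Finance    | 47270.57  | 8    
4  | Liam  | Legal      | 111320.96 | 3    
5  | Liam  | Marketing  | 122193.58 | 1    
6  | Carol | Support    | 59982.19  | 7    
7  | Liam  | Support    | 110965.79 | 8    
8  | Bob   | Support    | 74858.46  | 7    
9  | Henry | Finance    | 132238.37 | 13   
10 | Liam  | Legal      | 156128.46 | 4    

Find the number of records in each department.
SELECT department, COUNT(*) as count
FROM employees
GROUP BY department

Result:
  Design: 1
  Finance: 2
  HR: 1
  Legal: 2
  Marketing: 1
  Support: 3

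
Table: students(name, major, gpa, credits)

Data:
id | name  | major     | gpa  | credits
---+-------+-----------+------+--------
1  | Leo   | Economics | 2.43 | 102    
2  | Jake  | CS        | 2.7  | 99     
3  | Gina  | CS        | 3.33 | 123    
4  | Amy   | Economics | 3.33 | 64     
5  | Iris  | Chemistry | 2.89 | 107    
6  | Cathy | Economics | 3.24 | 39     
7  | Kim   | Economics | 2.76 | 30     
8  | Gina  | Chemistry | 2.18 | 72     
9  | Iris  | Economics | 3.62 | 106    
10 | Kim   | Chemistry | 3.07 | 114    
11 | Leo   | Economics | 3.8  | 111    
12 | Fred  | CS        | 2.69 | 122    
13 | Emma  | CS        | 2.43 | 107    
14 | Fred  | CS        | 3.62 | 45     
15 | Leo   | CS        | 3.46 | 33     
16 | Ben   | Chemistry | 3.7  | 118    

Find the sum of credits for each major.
SELECT major, SUM(credits) as result
FROM students
GROUP BY major

Result:
  CS: 529
  Chemistry: 411
  Economics: 452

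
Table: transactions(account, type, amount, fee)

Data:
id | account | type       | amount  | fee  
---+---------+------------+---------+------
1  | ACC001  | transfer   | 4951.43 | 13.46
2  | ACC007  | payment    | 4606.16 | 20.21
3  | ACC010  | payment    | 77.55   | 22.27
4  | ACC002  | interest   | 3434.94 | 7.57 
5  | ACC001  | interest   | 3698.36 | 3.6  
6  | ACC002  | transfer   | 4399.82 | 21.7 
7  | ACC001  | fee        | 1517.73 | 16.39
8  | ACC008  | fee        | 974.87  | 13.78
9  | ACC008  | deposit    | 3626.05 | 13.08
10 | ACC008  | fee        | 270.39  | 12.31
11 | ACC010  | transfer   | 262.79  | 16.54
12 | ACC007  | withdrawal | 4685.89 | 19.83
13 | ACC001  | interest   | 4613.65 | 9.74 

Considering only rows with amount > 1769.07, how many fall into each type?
SELECT type, COUNT(*)
FROM transactions
WHERE amount > 1769.07
GROUP BY type

Note: WHERE filters rows before grouping.

Result:
  deposit: 1
  interest: 3
  payment: 1
  transfer: 2
  withdrawal: 1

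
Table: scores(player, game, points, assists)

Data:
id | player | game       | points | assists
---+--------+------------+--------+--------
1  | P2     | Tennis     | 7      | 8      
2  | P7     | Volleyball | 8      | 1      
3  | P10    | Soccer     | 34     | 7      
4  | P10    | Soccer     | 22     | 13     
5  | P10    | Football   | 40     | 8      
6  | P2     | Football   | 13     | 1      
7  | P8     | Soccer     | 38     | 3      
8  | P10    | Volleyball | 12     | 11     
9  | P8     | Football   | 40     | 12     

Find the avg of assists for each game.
SELECT game, AVG(assists) as result
FROM scores
GROUP BY game

Result:
  Football: 7.00
  Soccer: 7.67
  Tennis: 8.00
  Volleyball: 6.00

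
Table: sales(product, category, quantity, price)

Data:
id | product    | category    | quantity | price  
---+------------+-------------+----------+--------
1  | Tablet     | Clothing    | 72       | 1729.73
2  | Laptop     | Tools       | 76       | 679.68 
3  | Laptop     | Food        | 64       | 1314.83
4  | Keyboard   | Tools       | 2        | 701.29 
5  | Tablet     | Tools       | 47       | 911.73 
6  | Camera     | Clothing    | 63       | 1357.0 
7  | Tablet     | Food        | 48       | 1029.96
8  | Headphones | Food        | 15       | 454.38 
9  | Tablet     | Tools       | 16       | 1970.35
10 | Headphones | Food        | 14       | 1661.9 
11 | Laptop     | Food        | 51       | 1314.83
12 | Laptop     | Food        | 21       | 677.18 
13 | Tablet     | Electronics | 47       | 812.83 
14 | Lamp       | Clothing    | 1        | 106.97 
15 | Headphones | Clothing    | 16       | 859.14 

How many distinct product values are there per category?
SELECT category, COUNT(DISTINCT product)
FROM sales
GROUP BY category

Result:
  Clothing: 4 distinct
  Electronics: 1 distinct
  Food: 3 distinct
  Tools: 3 distinct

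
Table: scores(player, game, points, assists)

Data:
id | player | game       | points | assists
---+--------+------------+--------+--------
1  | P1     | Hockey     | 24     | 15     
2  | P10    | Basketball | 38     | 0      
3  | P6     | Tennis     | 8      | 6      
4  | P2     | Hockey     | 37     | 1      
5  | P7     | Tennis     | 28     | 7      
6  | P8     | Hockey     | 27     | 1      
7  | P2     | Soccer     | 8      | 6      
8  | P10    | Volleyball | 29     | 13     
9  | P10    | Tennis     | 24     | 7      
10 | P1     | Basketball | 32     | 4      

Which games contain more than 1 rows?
SELECT game, COUNT(*) as cnt
FROM scores
GROUP BY game
HAVING COUNT(*) > 1

Result:
  Basketball: 2
  Hockey: 3
  Tennis: 3

Note: HAVING filters groups after aggregation, WHERE filters rows before.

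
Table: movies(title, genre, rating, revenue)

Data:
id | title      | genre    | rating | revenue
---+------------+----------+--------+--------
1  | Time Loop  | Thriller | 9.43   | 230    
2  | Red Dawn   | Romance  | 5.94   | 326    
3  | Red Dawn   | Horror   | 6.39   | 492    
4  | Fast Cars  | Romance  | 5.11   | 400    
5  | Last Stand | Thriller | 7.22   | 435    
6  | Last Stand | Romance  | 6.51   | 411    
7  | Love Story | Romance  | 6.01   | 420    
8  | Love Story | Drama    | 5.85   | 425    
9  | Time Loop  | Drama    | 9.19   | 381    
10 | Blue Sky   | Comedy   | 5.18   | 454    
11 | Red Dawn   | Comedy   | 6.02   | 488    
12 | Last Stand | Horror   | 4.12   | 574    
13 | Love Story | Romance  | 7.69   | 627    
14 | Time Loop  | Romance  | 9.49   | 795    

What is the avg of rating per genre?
SELECT genre, AVG(rating) as result
FROM movies
GROUP BY genre

Result:
  Comedy: 5.60
  Drama: 7.52
  Horror: 5.26
  Romance: 6.79
  Thriller: 8.33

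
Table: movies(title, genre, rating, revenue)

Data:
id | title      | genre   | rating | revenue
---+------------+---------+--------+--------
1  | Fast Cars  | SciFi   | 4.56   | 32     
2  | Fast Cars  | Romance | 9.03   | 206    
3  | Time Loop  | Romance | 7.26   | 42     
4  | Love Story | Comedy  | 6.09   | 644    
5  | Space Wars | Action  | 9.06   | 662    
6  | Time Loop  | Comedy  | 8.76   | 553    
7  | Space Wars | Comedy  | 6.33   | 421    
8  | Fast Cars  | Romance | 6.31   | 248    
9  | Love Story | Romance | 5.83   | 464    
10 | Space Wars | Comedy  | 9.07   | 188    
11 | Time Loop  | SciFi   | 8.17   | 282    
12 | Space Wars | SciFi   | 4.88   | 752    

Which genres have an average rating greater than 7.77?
SELECT genre, AVG(rating)
FROM movies
GROUP BY genre
HAVING AVG(rating) > 7.77

Result:
  Action: avg=9.06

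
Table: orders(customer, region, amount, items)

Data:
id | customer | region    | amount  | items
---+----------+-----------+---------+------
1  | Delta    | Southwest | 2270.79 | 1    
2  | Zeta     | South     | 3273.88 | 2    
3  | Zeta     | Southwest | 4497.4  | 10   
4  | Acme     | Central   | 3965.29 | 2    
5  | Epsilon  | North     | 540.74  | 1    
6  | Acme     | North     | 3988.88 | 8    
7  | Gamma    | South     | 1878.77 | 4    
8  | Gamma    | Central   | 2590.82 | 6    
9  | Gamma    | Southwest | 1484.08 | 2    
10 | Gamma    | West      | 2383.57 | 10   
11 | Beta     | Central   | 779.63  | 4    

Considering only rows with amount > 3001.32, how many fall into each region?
SELECT region, COUNT(*)
FROM orders
WHERE amount > 3001.32
GROUP BY region

Note: WHERE filters rows before grouping.

Result:
  Central: 1
  North: 1
  South: 1
  Southwest: 1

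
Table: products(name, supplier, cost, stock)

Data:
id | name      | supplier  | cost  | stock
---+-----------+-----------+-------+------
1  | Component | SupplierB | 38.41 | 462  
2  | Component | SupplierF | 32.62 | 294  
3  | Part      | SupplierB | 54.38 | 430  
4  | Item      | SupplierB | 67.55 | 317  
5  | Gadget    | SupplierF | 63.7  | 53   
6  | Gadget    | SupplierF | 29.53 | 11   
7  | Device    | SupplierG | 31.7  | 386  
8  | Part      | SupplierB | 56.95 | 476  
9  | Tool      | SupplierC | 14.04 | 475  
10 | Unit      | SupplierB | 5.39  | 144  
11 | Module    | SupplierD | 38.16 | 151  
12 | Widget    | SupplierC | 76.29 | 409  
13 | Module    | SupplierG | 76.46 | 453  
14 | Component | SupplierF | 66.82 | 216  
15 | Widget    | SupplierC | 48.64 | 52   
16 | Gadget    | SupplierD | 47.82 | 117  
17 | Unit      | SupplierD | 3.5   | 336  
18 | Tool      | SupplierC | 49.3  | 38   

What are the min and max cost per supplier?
SELECT supplier, MIN(cost), MAX(cost)
FROM products
GROUP BY supplier

Result:
  SupplierB: min=5.39, max=67.55
  SupplierC: min=14.04, max=76.29
  SupplierD: min=3.50, max=47.82
  SupplierF: min=29.53, max=66.82
  SupplierG: min=31.70, max=76.46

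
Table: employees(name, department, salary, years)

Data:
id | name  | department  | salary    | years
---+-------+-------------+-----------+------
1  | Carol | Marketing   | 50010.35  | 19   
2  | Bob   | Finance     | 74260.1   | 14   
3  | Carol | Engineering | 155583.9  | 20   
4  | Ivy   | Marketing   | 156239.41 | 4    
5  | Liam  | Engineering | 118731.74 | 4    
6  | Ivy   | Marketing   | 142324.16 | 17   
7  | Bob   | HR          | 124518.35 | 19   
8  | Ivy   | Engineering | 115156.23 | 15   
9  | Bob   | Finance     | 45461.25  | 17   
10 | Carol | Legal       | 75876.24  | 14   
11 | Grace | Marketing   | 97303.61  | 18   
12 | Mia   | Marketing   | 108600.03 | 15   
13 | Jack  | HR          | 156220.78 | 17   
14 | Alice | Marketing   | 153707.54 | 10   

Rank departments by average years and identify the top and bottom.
SELECT department, AVG(years)
FROM employees
GROUP BY department
ORDER BY AVG(years)

All groups:
  Engineering: 13.00
  Marketing: 13.83
  Legal: 14.00
  Finance: 15.50
  HR: 18.00

Highest: HR (18.00)
Lowest: Engineering (13.00)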